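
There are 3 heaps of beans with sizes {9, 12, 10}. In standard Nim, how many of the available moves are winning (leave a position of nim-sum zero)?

3

Compute the nim-sum pairwise:
9 XOR 12 = 5
5 XOR 10 = 15
The overall nim-sum is X = 15. A heap of size p has a winning move iff p XOR X < p (reduce it to p XOR X).
  9: 9 XOR 15 = 6 < 9 — winning move (to 6).
  12: 12 XOR 15 = 3 < 12 — winning move (to 3).
  10: 10 XOR 15 = 5 < 10 — winning move (to 5).
That gives 3 winning moves.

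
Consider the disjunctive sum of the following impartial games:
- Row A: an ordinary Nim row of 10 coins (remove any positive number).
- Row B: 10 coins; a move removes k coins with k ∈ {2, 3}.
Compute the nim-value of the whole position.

10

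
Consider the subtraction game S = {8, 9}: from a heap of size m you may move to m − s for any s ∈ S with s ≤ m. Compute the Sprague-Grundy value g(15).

Grundy values for subtraction set {8, 9}:
k:     0  1  2  3  4  5  6  7  8  9 10 11 12 13 14 15
g(k):  0  0  0  0  0  0  0  0  1  1  1  1  1  1  1  1
So g(15) = 1.

1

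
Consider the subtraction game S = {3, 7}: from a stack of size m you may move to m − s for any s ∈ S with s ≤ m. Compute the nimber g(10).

Build the Grundy sequence with g(k) = mex{g(k−s) : s ∈ {3, 7}, s ≤ k}:
g(0) = mex{} = 0
g(1) = mex{} = 0
g(2) = mex{} = 0
g(3) = mex{0} = 1
g(4) = mex{0} = 1
g(5) = mex{0} = 1
g(6) = mex{1} = 0
g(7) = mex{0,1} = 2
g(8) = mex{0,1} = 2
g(9) = mex{0} = 1
g(10) = mex{1,2} = 0
So g(10) = 0.

0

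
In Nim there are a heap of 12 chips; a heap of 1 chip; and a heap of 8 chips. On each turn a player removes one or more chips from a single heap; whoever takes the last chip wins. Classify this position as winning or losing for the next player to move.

Winning position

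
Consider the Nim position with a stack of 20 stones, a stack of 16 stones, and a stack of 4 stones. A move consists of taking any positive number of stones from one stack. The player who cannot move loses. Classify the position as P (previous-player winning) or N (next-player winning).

Nim-sum: 20 ^ 16 ^ 4 = 0.
The nim-sum is 0, so this is a P-position: the player to move is in a losing position under optimal play.

P-position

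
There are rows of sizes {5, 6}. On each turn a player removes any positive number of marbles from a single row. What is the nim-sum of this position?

3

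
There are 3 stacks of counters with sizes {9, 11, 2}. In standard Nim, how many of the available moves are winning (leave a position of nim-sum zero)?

Compute the nim-sum pairwise:
9 XOR 11 = 2
2 XOR 2 = 0
The nim-sum is already 0, so every move leaves a nonzero nim-sum — there are no winning moves.

0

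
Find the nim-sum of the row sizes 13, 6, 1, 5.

Nim-sum: 13 ^ 6 ^ 1 ^ 5 = 15.

15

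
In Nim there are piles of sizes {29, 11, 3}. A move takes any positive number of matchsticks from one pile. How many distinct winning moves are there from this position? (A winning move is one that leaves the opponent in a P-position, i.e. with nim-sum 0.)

1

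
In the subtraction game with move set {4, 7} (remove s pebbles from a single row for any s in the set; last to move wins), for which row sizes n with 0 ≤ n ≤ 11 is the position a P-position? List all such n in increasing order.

0, 1, 2, 3, 11

Grundy values for subtraction set {4, 7}:
k:     0  1  2  3  4  5  6  7  8  9 10 11
g(k):  0  0  0  0  1  1  1  1  2  2  2  0
The P-positions (g = 0) in 0..11 are 0, 1, 2, 3, 11.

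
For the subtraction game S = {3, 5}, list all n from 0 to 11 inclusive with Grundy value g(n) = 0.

0, 1, 2, 8, 9, 10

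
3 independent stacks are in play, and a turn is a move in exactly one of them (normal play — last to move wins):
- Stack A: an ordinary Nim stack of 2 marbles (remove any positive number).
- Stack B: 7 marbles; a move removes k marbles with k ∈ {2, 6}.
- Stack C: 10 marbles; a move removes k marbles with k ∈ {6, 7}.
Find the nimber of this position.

Stack A is a plain Nim stack of size 2, so its Grundy value is 2.
For stack B, compute g(0), g(1), … with moves {2, 6}:
k:     0  1  2  3  4  5  6  7
g(k):  0  0  1  1  0  0  1  1
So g(7) = 1.
For stack C, compute g(0), g(1), … with moves {6, 7}:
g(0) = mex{} = 0
g(1) = mex{} = 0
g(2) = mex{} = 0
g(3) = mex{} = 0
g(4) = mex{} = 0
g(5) = mex{} = 0
g(6) = mex{0} = 1
g(7) = mex{0} = 1
g(8) = mex{0} = 1
g(9) = mex{0} = 1
g(10) = mex{0} = 1
So g(10) = 1.
By the Sprague-Grundy theorem, the Grundy value of a sum of independent games is the XOR of the component values.
Combined value = 2 XOR 1 XOR 1 = 2.

2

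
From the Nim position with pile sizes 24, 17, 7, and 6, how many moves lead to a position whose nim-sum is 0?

1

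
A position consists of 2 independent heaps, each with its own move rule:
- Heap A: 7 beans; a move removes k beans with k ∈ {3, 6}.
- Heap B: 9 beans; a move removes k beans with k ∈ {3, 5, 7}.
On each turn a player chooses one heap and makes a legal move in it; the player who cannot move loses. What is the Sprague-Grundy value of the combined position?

1

For heap A, compute g(0), g(1), … with moves {3, 6}:
g(0) = mex{} = 0
g(1) = mex{} = 0
g(2) = mex{} = 0
g(3) = mex{0} = 1
g(4) = mex{0} = 1
g(5) = mex{0} = 1
g(6) = mex{0,1} = 2
g(7) = mex{0,1} = 2
So g(7) = 2.
Build the Grundy sequence for heap B with g(k) = mex{g(k−s) : s ∈ {3, 5, 7}, s ≤ k}:
g(0) = mex{} = 0
g(1) = mex{} = 0
g(2) = mex{} = 0
g(3) = mex{0} = 1
g(4) = mex{0} = 1
g(5) = mex{0} = 1
g(6) = mex{0,1} = 2
g(7) = mex{0,1} = 2
g(8) = mex{0,1} = 2
g(9) = mex{0,1,2} = 3
So g(9) = 3.
The value of a disjunctive sum is the nim-sum of the parts.
Combined value = 2 ⊕ 3 = 1.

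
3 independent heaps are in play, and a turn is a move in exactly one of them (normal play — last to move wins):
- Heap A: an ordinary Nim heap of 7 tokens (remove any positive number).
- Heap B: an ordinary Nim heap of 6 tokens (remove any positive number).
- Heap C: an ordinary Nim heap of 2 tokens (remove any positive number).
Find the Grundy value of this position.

Heap A is a plain Nim heap of size 7, so its Grundy value is 7.
Heap B is a plain Nim heap of size 6, so its Grundy value is 6.
Heap C is a plain Nim heap of size 2, so its Grundy value is 2.
The value of a disjunctive sum is the nim-sum of the parts.
Combined value = 7 XOR 6 XOR 2 = 3.

3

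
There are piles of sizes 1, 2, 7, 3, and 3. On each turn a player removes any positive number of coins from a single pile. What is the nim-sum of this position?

4

Compute the nim-sum pairwise:
1 ^ 2 = 3
3 ^ 7 = 4
4 ^ 3 = 7
7 ^ 3 = 4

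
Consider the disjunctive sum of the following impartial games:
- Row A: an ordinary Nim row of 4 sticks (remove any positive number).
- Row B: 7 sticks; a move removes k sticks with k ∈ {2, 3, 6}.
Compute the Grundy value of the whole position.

Row A is a plain Nim row of size 4, so its Grundy value is 4.
Grundy values for row B (subtraction set {2, 3, 6}):
g(0) = mex{} = 0
g(1) = mex{} = 0
g(2) = mex{0} = 1
g(3) = mex{0} = 1
g(4) = mex{0,1} = 2
g(5) = mex{1} = 0
g(6) = mex{0,1,2} = 3
g(7) = mex{0,2} = 1
So g(7) = 1.
The value of a disjunctive sum is the nim-sum of the parts.
Combined value = 4 ⊕ 1 = 5.

5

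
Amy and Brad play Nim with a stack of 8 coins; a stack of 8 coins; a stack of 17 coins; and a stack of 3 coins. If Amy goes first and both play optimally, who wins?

Bitwise XOR of the heap sizes:
  01000  (8)
  01000  (8)
  10001  (17)
  00011  (3)
  -----
  10010  (18)
The nim-sum is 18 ≠ 0, so this is an N-position: the player to move can win; Amy has a winning move.

Amy wins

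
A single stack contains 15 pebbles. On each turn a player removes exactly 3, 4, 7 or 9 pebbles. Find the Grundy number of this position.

1

Build the Grundy sequence with g(k) = mex{g(k−s) : s ∈ {3, 4, 7, 9}, s ≤ k}:
k:     0  1  2  3  4  5  6  7  8  9 10 11 12 13 14 15
g(k):  0  0  0  1  1  1  2  2  2  3  3  3  0  0  0  1
So g(15) = 1.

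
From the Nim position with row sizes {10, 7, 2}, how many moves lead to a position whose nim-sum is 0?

1

Bitwise XOR of the heap sizes:
  1010  (10)
  0111  (7)
  0010  (2)
  ----
  1111  (15)
The overall nim-sum is X = 15. A row of size p has a winning move iff p XOR X < p (reduce it to p XOR X).
  10: 10 XOR 15 = 5 < 10 — winning move (to 5).
  7: 7 XOR 15 = 8 ≥ 7 — no move.
  2: 2 XOR 15 = 13 ≥ 2 — no move.
That gives 1 winning move.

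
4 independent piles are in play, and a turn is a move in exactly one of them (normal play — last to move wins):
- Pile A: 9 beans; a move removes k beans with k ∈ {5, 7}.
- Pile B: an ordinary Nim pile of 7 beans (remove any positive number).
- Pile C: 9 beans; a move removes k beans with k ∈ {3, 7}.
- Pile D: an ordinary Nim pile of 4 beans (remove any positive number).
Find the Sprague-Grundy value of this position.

3

Build the Grundy sequence for pile A with g(k) = mex{g(k−s) : s ∈ {5, 7}, s ≤ k}:
k:     0  1  2  3  4  5  6  7  8  9
g(k):  0  0  0  0  0  1  1  1  1  1
So g(9) = 1.
Pile B is a plain Nim pile of size 7, so its Grundy value is 7.
For pile C, compute g(0), g(1), … with moves {3, 7}:
k:     0  1  2  3  4  5  6  7  8  9
g(k):  0  0  0  1  1  1  0  2  2  1
So g(9) = 1.
Pile D is a plain Nim pile of size 4, so its Grundy value is 4.
By the Sprague-Grundy theorem, the Grundy value of a sum of independent games is the XOR of the component values.
Combined value = 1 XOR 7 XOR 1 XOR 4 = 3.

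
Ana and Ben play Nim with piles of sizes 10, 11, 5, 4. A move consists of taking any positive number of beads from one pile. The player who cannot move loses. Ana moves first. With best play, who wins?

Ben wins

Compute the nim-sum pairwise:
10 ^ 11 = 1
1 ^ 5 = 4
4 ^ 4 = 0
The nim-sum is 0, so this is a P-position: the player to move is in a losing position under optimal play; Ana is about to move from it and so loses — Ben wins.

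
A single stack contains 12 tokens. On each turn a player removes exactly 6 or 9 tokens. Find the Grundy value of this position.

Build the Grundy sequence with g(k) = mex{g(k−s) : s ∈ {6, 9}, s ≤ k}:
g(0) = mex{} = 0
g(1) = mex{} = 0
g(2) = mex{} = 0
g(3) = mex{} = 0
g(4) = mex{} = 0
g(5) = mex{} = 0
g(6) = mex{0} = 1
g(7) = mex{0} = 1
g(8) = mex{0} = 1
g(9) = mex{0} = 1
g(10) = mex{0} = 1
g(11) = mex{0} = 1
g(12) = mex{0,1} = 2
So g(12) = 2.

2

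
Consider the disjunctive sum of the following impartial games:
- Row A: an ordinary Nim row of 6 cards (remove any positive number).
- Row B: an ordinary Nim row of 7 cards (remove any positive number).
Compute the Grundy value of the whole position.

1

Row A is a plain Nim row of size 6, so its Grundy value is 6.
Row B is a plain Nim row of size 7, so its Grundy value is 7.
By the Sprague-Grundy theorem, the Grundy value of a sum of independent games is the XOR of the component values.
Combined value = 6 XOR 7 = 1.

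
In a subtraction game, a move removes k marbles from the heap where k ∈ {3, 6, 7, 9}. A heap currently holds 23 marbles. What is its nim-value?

3

Grundy values for subtraction set {3, 6, 7, 9}:
k:     0  1  2  3  4  5  6  7  8  9 10 11 12 13 14 15 16 17 18 19 20 21 22 23
g(k):  0  0  0  1  1  1  2  2  2  3  3  3  0  0  0  1  1  1  2  2  2  3  3  3
So g(23) = 3.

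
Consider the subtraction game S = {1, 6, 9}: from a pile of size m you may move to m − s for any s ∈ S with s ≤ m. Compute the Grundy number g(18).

Build the Grundy sequence with g(k) = mex{g(k−s) : s ∈ {1, 6, 9}, s ≤ k}:
k:     0  1  2  3  4  5  6  7  8  9 10 11 12 13 14 15 16 17 18
g(k):  0  1  0  1  0  1  2  0  1  2  3  2  0  1  0  1  2  0  1
So g(18) = 1.

1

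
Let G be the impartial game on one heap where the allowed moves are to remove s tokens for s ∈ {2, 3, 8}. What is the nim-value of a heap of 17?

1

Grundy values for subtraction set {2, 3, 8}:
k:     0  1  2  3  4  5  6  7  8  9 10 11 12 13 14 15 16 17
g(k):  0  0  1  1  2  0  0  1  1  2  0  0  1  1  2  0  0  1
So g(17) = 1.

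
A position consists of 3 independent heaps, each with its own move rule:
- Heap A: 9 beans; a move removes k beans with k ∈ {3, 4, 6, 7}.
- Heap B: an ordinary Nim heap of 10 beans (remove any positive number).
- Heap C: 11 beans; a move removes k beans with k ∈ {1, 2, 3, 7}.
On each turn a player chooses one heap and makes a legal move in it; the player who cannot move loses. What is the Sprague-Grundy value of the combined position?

10

Grundy values for heap A (subtraction set {3, 4, 6, 7}):
g(0) = mex{} = 0
g(1) = mex{} = 0
g(2) = mex{} = 0
g(3) = mex{0} = 1
g(4) = mex{0} = 1
g(5) = mex{0} = 1
g(6) = mex{0,1} = 2
g(7) = mex{0,1} = 2
g(8) = mex{0,1} = 2
g(9) = mex{0,1,2} = 3
So g(9) = 3.
Heap B is a plain Nim heap of size 10, so its Grundy value is 10.
Grundy values for heap C (subtraction set {1, 2, 3, 7}):
g(0) = mex{} = 0
g(1) = mex{0} = 1
g(2) = mex{0,1} = 2
g(3) = mex{0,1,2} = 3
g(4) = mex{1,2,3} = 0
g(5) = mex{0,2,3} = 1
g(6) = mex{0,1,3} = 2
g(7) = mex{0,1,2} = 3
g(8) = mex{1,2,3} = 0
g(9) = mex{0,2,3} = 1
g(10) = mex{0,1,3} = 2
g(11) = mex{0,1,2} = 3
So g(11) = 3.
By the Sprague-Grundy theorem, the Grundy value of a sum of independent games is the XOR of the component values.
Combined value = 3 XOR 10 XOR 3 = 10.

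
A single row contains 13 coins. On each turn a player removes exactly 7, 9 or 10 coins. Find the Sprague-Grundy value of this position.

1

Grundy values for subtraction set {7, 9, 10}:
k:     0  1  2  3  4  5  6  7  8  9 10 11 12 13
g(k):  0  0  0  0  0  0  0  1  1  1  1  1  1  1
So g(13) = 1.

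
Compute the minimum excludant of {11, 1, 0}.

2

The values 0, 1 are all present; 2 is the first non-negative integer missing from the set.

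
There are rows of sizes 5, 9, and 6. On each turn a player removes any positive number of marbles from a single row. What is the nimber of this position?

Nim-sum: 5 XOR 9 XOR 6 = 10.

10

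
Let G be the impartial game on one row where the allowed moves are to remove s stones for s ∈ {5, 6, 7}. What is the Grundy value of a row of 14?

Build the Grundy sequence with g(k) = mex{g(k−s) : s ∈ {5, 6, 7}, s ≤ k}:
k:     0  1  2  3  4  5  6  7  8  9 10 11 12 13 14
g(k):  0  0  0  0  0  1  1  1  1  1  2  2  0  0  0
So g(14) = 0.

0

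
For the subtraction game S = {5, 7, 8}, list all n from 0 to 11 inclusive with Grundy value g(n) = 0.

0, 1, 2, 3, 4

Compute g(0), g(1), … for moves {5, 7, 8}:
k:     0  1  2  3  4  5  6  7  8  9 10 11
g(k):  0  0  0  0  0  1  1  1  1  1  2  2
The P-positions (g = 0) in 0..11 are 0, 1, 2, 3, 4.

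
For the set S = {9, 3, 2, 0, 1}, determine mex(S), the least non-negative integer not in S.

4

The values 0, 1, 2, 3 are all present; 4 is the first non-negative integer missing from the set.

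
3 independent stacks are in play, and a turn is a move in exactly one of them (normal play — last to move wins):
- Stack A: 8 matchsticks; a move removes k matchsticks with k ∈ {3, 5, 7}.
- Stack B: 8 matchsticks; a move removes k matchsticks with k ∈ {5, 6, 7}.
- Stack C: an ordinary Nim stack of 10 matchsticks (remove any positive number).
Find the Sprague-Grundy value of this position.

9

For stack A, compute g(0), g(1), … with moves {3, 5, 7}:
g(0) = mex{} = 0
g(1) = mex{} = 0
g(2) = mex{} = 0
g(3) = mex{0} = 1
g(4) = mex{0} = 1
g(5) = mex{0} = 1
g(6) = mex{0,1} = 2
g(7) = mex{0,1} = 2
g(8) = mex{0,1} = 2
So g(8) = 2.
For stack B, compute g(0), g(1), … with moves {5, 6, 7}:
g(0) = mex{} = 0
g(1) = mex{} = 0
g(2) = mex{} = 0
g(3) = mex{} = 0
g(4) = mex{} = 0
g(5) = mex{0} = 1
g(6) = mex{0} = 1
g(7) = mex{0} = 1
g(8) = mex{0} = 1
So g(8) = 1.
Stack C is a plain Nim stack of size 10, so its Grundy value is 10.
The value of a disjunctive sum is the nim-sum of the parts.
Combined value = 2 XOR 1 XOR 10 = 9.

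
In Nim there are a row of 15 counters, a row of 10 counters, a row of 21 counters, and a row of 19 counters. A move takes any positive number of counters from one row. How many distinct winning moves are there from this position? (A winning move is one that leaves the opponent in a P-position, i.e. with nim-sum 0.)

3

Nim-sum: 15 XOR 10 XOR 21 XOR 19 = 3.
The overall nim-sum is X = 3. A row of size p has a winning move iff p XOR X < p (reduce it to p XOR X).
  15: 15 XOR 3 = 12 < 15 — winning move (to 12).
  10: 10 XOR 3 = 9 < 10 — winning move (to 9).
  21: 21 XOR 3 = 22 ≥ 21 — no move.
  19: 19 XOR 3 = 16 < 19 — winning move (to 16).
That gives 3 winning moves.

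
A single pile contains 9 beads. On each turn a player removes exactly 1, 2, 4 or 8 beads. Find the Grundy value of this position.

0

Grundy values for subtraction set {1, 2, 4, 8}:
g(0) = mex{} = 0
g(1) = mex{0} = 1
g(2) = mex{0,1} = 2
g(3) = mex{1,2} = 0
g(4) = mex{0,2} = 1
g(5) = mex{0,1} = 2
g(6) = mex{1,2} = 0
g(7) = mex{0,2} = 1
g(8) = mex{0,1} = 2
g(9) = mex{1,2} = 0
So g(9) = 0.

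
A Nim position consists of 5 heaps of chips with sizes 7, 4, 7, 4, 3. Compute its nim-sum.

3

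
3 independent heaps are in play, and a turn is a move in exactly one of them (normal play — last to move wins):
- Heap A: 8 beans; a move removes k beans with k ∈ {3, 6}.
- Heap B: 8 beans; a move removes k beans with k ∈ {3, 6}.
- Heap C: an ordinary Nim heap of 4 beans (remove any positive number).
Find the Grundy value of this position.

Grundy values for heap A (subtraction set {3, 6}):
k:     0  1  2  3  4  5  6  7  8
g(k):  0  0  0  1  1  1  2  2  2
So g(8) = 2.
Build the Grundy sequence for heap B with g(k) = mex{g(k−s) : s ∈ {3, 6}, s ≤ k}:
k:     0  1  2  3  4  5  6  7  8
g(k):  0  0  0  1  1  1  2  2  2
So g(8) = 2.
Heap C is a plain Nim heap of size 4, so its Grundy value is 4.
By the Sprague-Grundy theorem, the Grundy value of a sum of independent games is the XOR of the component values.
Combined value = 2 XOR 2 XOR 4 = 4.

4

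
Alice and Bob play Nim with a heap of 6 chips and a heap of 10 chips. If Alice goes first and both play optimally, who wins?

Alice wins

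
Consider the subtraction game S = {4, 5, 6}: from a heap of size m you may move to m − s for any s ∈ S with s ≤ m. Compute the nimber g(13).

Grundy values for subtraction set {4, 5, 6}:
g(0) = mex{} = 0
g(1) = mex{} = 0
g(2) = mex{} = 0
g(3) = mex{} = 0
g(4) = mex{0} = 1
g(5) = mex{0} = 1
g(6) = mex{0} = 1
g(7) = mex{0} = 1
g(8) = mex{0,1} = 2
g(9) = mex{0,1} = 2
g(10) = mex{1} = 0
g(11) = mex{1} = 0
g(12) = mex{1,2} = 0
g(13) = mex{1,2} = 0
So g(13) = 0.

0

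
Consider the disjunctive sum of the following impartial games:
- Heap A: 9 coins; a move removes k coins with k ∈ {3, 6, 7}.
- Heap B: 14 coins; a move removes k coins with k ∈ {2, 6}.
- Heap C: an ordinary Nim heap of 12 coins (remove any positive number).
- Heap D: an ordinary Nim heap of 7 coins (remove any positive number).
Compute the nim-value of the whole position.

9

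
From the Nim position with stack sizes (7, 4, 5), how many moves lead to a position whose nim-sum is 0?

Nim-sum: 7 XOR 4 XOR 5 = 6.
The overall nim-sum is X = 6. A stack of size p has a winning move iff p XOR X < p (reduce it to p XOR X).
  7: 7 XOR 6 = 1 < 7 — winning move (to 1).
  4: 4 XOR 6 = 2 < 4 — winning move (to 2).
  5: 5 XOR 6 = 3 < 5 — winning move (to 3).
That gives 3 winning moves.

3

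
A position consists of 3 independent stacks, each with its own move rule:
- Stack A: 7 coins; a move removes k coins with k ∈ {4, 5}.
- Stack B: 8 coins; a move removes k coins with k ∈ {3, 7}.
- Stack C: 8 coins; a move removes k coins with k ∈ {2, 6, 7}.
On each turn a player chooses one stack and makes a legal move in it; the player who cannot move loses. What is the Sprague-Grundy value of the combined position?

1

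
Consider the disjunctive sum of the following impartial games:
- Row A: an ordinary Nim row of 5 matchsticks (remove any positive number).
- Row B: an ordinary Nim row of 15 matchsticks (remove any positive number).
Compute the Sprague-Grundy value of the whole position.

10

Row A is a plain Nim row of size 5, so its Grundy value is 5.
Row B is a plain Nim row of size 15, so its Grundy value is 15.
By the Sprague-Grundy theorem, the Grundy value of a sum of independent games is the XOR of the component values.
Combined value = 5 XOR 15 = 10.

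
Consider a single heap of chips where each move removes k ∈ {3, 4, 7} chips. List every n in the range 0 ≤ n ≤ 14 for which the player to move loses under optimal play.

0, 1, 2, 10, 11, 12

Compute g(0), g(1), … for moves {3, 4, 7}:
k:     0  1  2  3  4  5  6  7  8  9 10 11 12 13 14
g(k):  0  0  0  1  1  1  2  2  2  3  0  0  0  1  1
The P-positions (g = 0) in 0..14 are 0, 1, 2, 10, 11, 12.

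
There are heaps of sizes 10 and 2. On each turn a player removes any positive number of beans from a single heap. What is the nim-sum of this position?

8

Nim-sum: 10 XOR 2 = 8.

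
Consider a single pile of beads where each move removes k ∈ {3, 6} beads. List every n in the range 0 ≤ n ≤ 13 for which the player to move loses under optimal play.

0, 1, 2, 9, 10, 11

Build the Grundy sequence with g(k) = mex{g(k−s) : s ∈ {3, 6}, s ≤ k}:
g(0) = mex{} = 0
g(1) = mex{} = 0
g(2) = mex{} = 0
g(3) = mex{0} = 1
g(4) = mex{0} = 1
g(5) = mex{0} = 1
g(6) = mex{0,1} = 2
g(7) = mex{0,1} = 2
g(8) = mex{0,1} = 2
g(9) = mex{1,2} = 0
g(10) = mex{1,2} = 0
g(11) = mex{1,2} = 0
g(12) = mex{0,2} = 1
g(13) = mex{0,2} = 1
The P-positions (g = 0) in 0..13 are 0, 1, 2, 9, 10, 11.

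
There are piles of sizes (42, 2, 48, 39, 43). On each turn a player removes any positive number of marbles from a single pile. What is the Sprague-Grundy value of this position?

Compute the nim-sum pairwise:
42 ⊕ 2 = 40
40 ⊕ 48 = 24
24 ⊕ 39 = 63
63 ⊕ 43 = 20

20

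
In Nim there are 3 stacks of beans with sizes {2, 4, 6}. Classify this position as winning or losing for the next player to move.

Losing position

Nim-sum: 2 XOR 4 XOR 6 = 0.
The nim-sum is 0, so this is a P-position: the player to move is in a losing position under optimal play.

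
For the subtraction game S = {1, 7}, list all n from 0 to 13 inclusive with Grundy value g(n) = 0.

0, 2, 4, 6, 8, 10, 12

Compute g(0), g(1), … for moves {1, 7}:
g(0) = mex{} = 0
g(1) = mex{0} = 1
g(2) = mex{1} = 0
g(3) = mex{0} = 1
g(4) = mex{1} = 0
g(5) = mex{0} = 1
g(6) = mex{1} = 0
g(7) = mex{0} = 1
g(8) = mex{1} = 0
g(9) = mex{0} = 1
g(10) = mex{1} = 0
g(11) = mex{0} = 1
g(12) = mex{1} = 0
g(13) = mex{0} = 1
The P-positions (g = 0) in 0..13 are 0, 2, 4, 6, 8, 10, 12.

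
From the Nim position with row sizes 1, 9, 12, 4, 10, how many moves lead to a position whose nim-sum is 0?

Compute the nim-sum pairwise:
1 ⊕ 9 = 8
8 ⊕ 12 = 4
4 ⊕ 4 = 0
0 ⊕ 10 = 10
The overall nim-sum is X = 10. A row of size p has a winning move iff p XOR X < p (reduce it to p XOR X).
  1: 1 XOR 10 = 11 ≥ 1 — no move.
  9: 9 XOR 10 = 3 < 9 — winning move (to 3).
  12: 12 XOR 10 = 6 < 12 — winning move (to 6).
  4: 4 XOR 10 = 14 ≥ 4 — no move.
  10: 10 XOR 10 = 0 < 10 — winning move (to 0).
That gives 3 winning moves.

3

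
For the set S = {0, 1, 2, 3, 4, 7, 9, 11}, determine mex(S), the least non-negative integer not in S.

5

The values 0, 1, 2, 3, 4 are all present; 5 is the first non-negative integer missing from the set.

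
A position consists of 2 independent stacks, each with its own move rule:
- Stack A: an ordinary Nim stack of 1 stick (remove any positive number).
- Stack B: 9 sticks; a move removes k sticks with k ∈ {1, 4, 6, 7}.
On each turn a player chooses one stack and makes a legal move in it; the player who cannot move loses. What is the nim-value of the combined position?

Stack A is a plain Nim stack of size 1, so its Grundy value is 1.
For stack B, compute g(0), g(1), … with moves {1, 4, 6, 7}:
g(0) = mex{} = 0
g(1) = mex{0} = 1
g(2) = mex{1} = 0
g(3) = mex{0} = 1
g(4) = mex{0,1} = 2
g(5) = mex{1,2} = 0
g(6) = mex{0} = 1
g(7) = mex{0,1} = 2
g(8) = mex{0,1,2} = 3
g(9) = mex{0,1,3} = 2
So g(9) = 2.
The value of a disjunctive sum is the nim-sum of the parts.
Combined value = 1 ⊕ 2 = 3.

3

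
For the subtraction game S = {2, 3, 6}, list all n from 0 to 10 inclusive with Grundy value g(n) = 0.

Compute g(0), g(1), … for moves {2, 3, 6}:
k:     0  1  2  3  4  5  6  7  8  9 10
g(k):  0  0  1  1  2  0  3  1  2  0  0
The P-positions (g = 0) in 0..10 are 0, 1, 5, 9, 10.

0, 1, 5, 9, 10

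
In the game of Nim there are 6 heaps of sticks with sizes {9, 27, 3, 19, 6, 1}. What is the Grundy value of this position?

5

Compute the nim-sum pairwise:
9 ^ 27 = 18
18 ^ 3 = 17
17 ^ 19 = 2
2 ^ 6 = 4
4 ^ 1 = 5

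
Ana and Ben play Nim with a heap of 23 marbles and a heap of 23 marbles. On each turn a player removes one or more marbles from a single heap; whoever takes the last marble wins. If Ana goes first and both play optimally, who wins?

Nim-sum: 23 XOR 23 = 0.
The nim-sum is 0, so this is a P-position: the player to move is in a losing position under optimal play; Ana is about to move from it and so loses — Ben wins.

Ben wins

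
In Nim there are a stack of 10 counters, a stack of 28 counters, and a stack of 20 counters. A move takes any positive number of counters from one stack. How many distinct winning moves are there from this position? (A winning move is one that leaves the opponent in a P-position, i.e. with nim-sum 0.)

1

Nim-sum: 10 ^ 28 ^ 20 = 2.
The overall nim-sum is X = 2. A stack of size p has a winning move iff p XOR X < p (reduce it to p XOR X).
  10: 10 XOR 2 = 8 < 10 — winning move (to 8).
  28: 28 XOR 2 = 30 ≥ 28 — no move.
  20: 20 XOR 2 = 22 ≥ 20 — no move.
That gives 1 winning move.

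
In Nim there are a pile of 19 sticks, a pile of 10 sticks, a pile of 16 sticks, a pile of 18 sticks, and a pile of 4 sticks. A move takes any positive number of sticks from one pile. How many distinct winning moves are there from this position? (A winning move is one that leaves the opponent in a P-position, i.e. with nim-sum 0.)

Compute the nim-sum pairwise:
19 ⊕ 10 = 25
25 ⊕ 16 = 9
9 ⊕ 18 = 27
27 ⊕ 4 = 31
The overall nim-sum is X = 31. A pile of size p has a winning move iff p XOR X < p (reduce it to p XOR X).
  19: 19 XOR 31 = 12 < 19 — winning move (to 12).
  10: 10 XOR 31 = 21 ≥ 10 — no move.
  16: 16 XOR 31 = 15 < 16 — winning move (to 15).
  18: 18 XOR 31 = 13 < 18 — winning move (to 13).
  4: 4 XOR 31 = 27 ≥ 4 — no move.
That gives 3 winning moves.

3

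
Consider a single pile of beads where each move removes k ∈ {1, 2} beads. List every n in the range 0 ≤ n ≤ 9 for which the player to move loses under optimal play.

0, 3, 6, 9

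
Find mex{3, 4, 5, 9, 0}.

1

0 is in the set but 1 is not, so the mex is 1.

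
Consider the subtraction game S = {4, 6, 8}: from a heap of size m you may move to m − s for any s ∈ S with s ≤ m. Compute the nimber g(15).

Compute g(0), g(1), … for moves {4, 6, 8}:
k:     0  1  2  3  4  5  6  7  8  9 10 11 12 13 14 15
g(k):  0  0  0  0  1  1  1  1  2  2  2  2  0  0  0  0
So g(15) = 0.

0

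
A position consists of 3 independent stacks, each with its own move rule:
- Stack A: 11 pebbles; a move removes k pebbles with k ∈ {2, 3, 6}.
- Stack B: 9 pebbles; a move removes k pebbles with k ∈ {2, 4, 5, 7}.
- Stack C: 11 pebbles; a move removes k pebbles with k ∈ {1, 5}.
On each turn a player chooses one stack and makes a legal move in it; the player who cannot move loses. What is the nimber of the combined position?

0

For stack A, compute g(0), g(1), … with moves {2, 3, 6}:
g(0) = mex{} = 0
g(1) = mex{} = 0
g(2) = mex{0} = 1
g(3) = mex{0} = 1
g(4) = mex{0,1} = 2
g(5) = mex{1} = 0
g(6) = mex{0,1,2} = 3
g(7) = mex{0,2} = 1
g(8) = mex{0,1,3} = 2
g(9) = mex{1,3} = 0
g(10) = mex{1,2} = 0
g(11) = mex{0,2} = 1
So g(11) = 1.
Grundy values for stack B (subtraction set {2, 4, 5, 7}):
k:     0  1  2  3  4  5  6  7  8  9
g(k):  0  0  1  1  2  2  3  3  4  0
So g(9) = 0.
Build the Grundy sequence for stack C with g(k) = mex{g(k−s) : s ∈ {1, 5}, s ≤ k}:
k:     0  1  2  3  4  5  6  7  8  9 10 11
g(k):  0  1  0  1  0  1  0  1  0  1  0  1
So g(11) = 1.
By the Sprague-Grundy theorem, the Grundy value of a sum of independent games is the XOR of the component values.
Combined value = 1 XOR 0 XOR 1 = 0.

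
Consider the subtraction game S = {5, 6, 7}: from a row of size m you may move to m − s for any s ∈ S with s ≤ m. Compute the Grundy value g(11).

2

Build the Grundy sequence with g(k) = mex{g(k−s) : s ∈ {5, 6, 7}, s ≤ k}:
k:     0  1  2  3  4  5  6  7  8  9 10 11
g(k):  0  0  0  0  0  1  1  1  1  1  2  2
So g(11) = 2.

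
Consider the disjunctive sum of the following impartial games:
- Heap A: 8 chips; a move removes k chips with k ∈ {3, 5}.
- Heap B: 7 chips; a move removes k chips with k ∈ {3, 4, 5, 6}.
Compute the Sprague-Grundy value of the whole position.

2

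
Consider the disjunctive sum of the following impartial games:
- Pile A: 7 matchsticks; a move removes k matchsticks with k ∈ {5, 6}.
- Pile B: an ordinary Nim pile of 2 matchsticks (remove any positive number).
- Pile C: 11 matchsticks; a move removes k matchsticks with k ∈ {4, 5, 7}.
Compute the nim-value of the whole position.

3

Grundy values for pile A (subtraction set {5, 6}):
g(0) = mex{} = 0
g(1) = mex{} = 0
g(2) = mex{} = 0
g(3) = mex{} = 0
g(4) = mex{} = 0
g(5) = mex{0} = 1
g(6) = mex{0} = 1
g(7) = mex{0} = 1
So g(7) = 1.
Pile B is a plain Nim pile of size 2, so its Grundy value is 2.
Grundy values for pile C (subtraction set {4, 5, 7}):
k:     0  1  2  3  4  5  6  7  8  9 10 11
g(k):  0  0  0  0  1  1  1  1  2  2  2  0
So g(11) = 0.
By the Sprague-Grundy theorem, the Grundy value of a sum of independent games is the XOR of the component values.
Combined value = 1 ⊕ 2 ⊕ 0 = 3.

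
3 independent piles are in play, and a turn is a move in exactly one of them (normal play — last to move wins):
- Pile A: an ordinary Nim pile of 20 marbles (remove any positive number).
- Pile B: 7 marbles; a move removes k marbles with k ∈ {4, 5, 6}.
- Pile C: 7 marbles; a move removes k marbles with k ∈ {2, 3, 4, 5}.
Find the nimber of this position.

21

Pile A is a plain Nim pile of size 20, so its Grundy value is 20.
Grundy values for pile B (subtraction set {4, 5, 6}):
k:     0  1  2  3  4  5  6  7
g(k):  0  0  0  0  1  1  1  1
So g(7) = 1.
Grundy values for pile C (subtraction set {2, 3, 4, 5}):
g(0) = mex{} = 0
g(1) = mex{} = 0
g(2) = mex{0} = 1
g(3) = mex{0} = 1
g(4) = mex{0,1} = 2
g(5) = mex{0,1} = 2
g(6) = mex{0,1,2} = 3
g(7) = mex{1,2} = 0
So g(7) = 0.
The value of a disjunctive sum is the nim-sum of the parts.
Combined value = 20 XOR 1 XOR 0 = 21.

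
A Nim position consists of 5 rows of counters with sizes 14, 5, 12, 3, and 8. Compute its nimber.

Write each in binary and XOR column by column:
  1110  (14)
  0101  (5)
  1100  (12)
  0011  (3)
  1000  (8)
  ----
  1100  (12)

12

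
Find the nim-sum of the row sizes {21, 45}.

Bitwise XOR of the heap sizes:
  010101  (21)
  101101  (45)
  ------
  111000  (56)

56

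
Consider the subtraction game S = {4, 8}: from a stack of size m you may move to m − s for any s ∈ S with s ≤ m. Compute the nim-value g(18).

1

Compute g(0), g(1), … for moves {4, 8}:
k:     0  1  2  3  4  5  6  7  8  9 10 11 12 13 14 15 16 17 18
g(k):  0  0  0  0  1  1  1  1  2  2  2  2  0  0  0  0  1  1  1
So g(18) = 1.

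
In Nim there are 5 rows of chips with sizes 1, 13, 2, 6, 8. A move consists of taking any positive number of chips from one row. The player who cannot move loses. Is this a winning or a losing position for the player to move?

Nim-sum: 1 ⊕ 13 ⊕ 2 ⊕ 6 ⊕ 8 = 0.
The nim-sum is 0, so this is a P-position: the player to move is in a losing position under optimal play.

Losing position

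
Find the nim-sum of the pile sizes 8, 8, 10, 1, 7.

Write each in binary and XOR column by column:
  1000  (8)
  1000  (8)
  1010  (10)
  0001  (1)
  0111  (7)
  ----
  1100  (12)

12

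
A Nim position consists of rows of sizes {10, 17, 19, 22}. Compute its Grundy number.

30

Write each in binary and XOR column by column:
  01010  (10)
  10001  (17)
  10011  (19)
  10110  (22)
  -----
  11110  (30)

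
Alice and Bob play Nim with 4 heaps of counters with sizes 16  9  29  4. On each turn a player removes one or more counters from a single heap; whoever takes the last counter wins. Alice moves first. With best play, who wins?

Bob wins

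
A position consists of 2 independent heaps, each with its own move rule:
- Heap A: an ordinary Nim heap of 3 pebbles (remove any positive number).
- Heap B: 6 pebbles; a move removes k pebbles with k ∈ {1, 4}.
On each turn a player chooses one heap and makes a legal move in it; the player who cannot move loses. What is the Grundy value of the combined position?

2

Heap A is a plain Nim heap of size 3, so its Grundy value is 3.
For heap B, compute g(0), g(1), … with moves {1, 4}:
k:     0  1  2  3  4  5  6
g(k):  0  1  0  1  2  0  1
So g(6) = 1.
The value of a disjunctive sum is the nim-sum of the parts.
Combined value = 3 XOR 1 = 2.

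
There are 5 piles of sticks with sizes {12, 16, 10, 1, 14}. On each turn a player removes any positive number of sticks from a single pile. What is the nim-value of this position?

25

In binary:
  01100  (12)
  10000  (16)
  01010  (10)
  00001  (1)
  01110  (14)
  -----
  11001  (25)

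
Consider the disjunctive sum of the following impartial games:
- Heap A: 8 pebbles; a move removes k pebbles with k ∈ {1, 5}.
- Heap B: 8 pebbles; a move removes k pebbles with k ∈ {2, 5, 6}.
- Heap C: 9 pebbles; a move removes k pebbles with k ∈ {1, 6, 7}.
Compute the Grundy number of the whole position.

Build the Grundy sequence for heap A with g(k) = mex{g(k−s) : s ∈ {1, 5}, s ≤ k}:
g(0) = mex{} = 0
g(1) = mex{0} = 1
g(2) = mex{1} = 0
g(3) = mex{0} = 1
g(4) = mex{1} = 0
g(5) = mex{0} = 1
g(6) = mex{1} = 0
g(7) = mex{0} = 1
g(8) = mex{1} = 0
So g(8) = 0.
For heap B, compute g(0), g(1), … with moves {2, 5, 6}:
g(0) = mex{} = 0
g(1) = mex{} = 0
g(2) = mex{0} = 1
g(3) = mex{0} = 1
g(4) = mex{1} = 0
g(5) = mex{0,1} = 2
g(6) = mex{0} = 1
g(7) = mex{0,1,2} = 3
g(8) = mex{1} = 0
So g(8) = 0.
Grundy values for heap C (subtraction set {1, 6, 7}):
g(0) = mex{} = 0
g(1) = mex{0} = 1
g(2) = mex{1} = 0
g(3) = mex{0} = 1
g(4) = mex{1} = 0
g(5) = mex{0} = 1
g(6) = mex{0,1} = 2
g(7) = mex{0,1,2} = 3
g(8) = mex{0,1,3} = 2
g(9) = mex{0,1,2} = 3
So g(9) = 3.
The value of a disjunctive sum is the nim-sum of the parts.
Combined value = 0 ⊕ 0 ⊕ 3 = 3.

3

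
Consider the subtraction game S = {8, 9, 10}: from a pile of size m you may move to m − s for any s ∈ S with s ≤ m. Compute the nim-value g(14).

Build the Grundy sequence with g(k) = mex{g(k−s) : s ∈ {8, 9, 10}, s ≤ k}:
g(0) = mex{} = 0
g(1) = mex{} = 0
g(2) = mex{} = 0
g(3) = mex{} = 0
g(4) = mex{} = 0
g(5) = mex{} = 0
g(6) = mex{} = 0
g(7) = mex{} = 0
g(8) = mex{0} = 1
g(9) = mex{0} = 1
g(10) = mex{0} = 1
g(11) = mex{0} = 1
g(12) = mex{0} = 1
g(13) = mex{0} = 1
g(14) = mex{0} = 1
So g(14) = 1.

1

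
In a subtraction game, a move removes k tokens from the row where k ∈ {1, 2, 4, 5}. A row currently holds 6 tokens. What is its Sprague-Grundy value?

0

Grundy values for subtraction set {1, 2, 4, 5}:
k:     0  1  2  3  4  5  6
g(k):  0  1  2  0  1  2  0
So g(6) = 0.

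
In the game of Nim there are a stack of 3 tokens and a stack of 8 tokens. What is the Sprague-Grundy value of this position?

11

Compute the nim-sum pairwise:
3 XOR 8 = 11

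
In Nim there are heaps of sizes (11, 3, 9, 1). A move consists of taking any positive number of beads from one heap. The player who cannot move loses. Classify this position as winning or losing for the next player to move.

Losing position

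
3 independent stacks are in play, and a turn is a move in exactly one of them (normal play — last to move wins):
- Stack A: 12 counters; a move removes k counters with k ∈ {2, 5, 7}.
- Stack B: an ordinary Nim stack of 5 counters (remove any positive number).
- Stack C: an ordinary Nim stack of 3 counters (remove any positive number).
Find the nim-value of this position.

7

Build the Grundy sequence for stack A with g(k) = mex{g(k−s) : s ∈ {2, 5, 7}, s ≤ k}:
k:     0  1  2  3  4  5  6  7  8  9 10 11 12
g(k):  0  0  1  1  0  2  1  3  2  2  0  3  1
So g(12) = 1.
Stack B is a plain Nim stack of size 5, so its Grundy value is 5.
Stack C is a plain Nim stack of size 3, so its Grundy value is 3.
The value of a disjunctive sum is the nim-sum of the parts.
Combined value = 1 XOR 5 XOR 3 = 7.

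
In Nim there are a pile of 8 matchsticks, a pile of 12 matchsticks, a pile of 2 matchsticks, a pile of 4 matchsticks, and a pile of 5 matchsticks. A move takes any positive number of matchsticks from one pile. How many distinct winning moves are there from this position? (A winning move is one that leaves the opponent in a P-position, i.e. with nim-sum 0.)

3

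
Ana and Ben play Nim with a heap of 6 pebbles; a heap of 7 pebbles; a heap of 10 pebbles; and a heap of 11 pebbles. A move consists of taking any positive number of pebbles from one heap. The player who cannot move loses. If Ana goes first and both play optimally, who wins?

Write each in binary and XOR column by column:
  0110  (6)
  0111  (7)
  1010  (10)
  1011  (11)
  ----
  0000  (0)
The nim-sum is 0, so this is a P-position: the player to move is in a losing position under optimal play; Ana is about to move from it and so loses — Ben wins.

Ben wins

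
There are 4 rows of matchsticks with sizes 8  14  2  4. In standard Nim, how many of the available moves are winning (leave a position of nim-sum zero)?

0

Bitwise XOR of the heap sizes:
  1000  (8)
  1110  (14)
  0010  (2)
  0100  (4)
  ----
  0000  (0)
The nim-sum is already 0, so every move leaves a nonzero nim-sum — there are no winning moves.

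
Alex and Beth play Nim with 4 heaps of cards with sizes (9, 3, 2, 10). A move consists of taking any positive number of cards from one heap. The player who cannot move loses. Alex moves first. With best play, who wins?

Alex wins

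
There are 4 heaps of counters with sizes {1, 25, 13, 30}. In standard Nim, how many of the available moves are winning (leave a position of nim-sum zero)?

3

Compute the nim-sum pairwise:
1 ^ 25 = 24
24 ^ 13 = 21
21 ^ 30 = 11
The overall nim-sum is X = 11. A heap of size p has a winning move iff p XOR X < p (reduce it to p XOR X).
  1: 1 XOR 11 = 10 ≥ 1 — no move.
  25: 25 XOR 11 = 18 < 25 — winning move (to 18).
  13: 13 XOR 11 = 6 < 13 — winning move (to 6).
  30: 30 XOR 11 = 21 < 30 — winning move (to 21).
That gives 3 winning moves.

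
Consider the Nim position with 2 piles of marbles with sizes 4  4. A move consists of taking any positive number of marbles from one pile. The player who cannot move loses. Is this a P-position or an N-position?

Bitwise XOR of the heap sizes:
  100  (4)
  100  (4)
  ---
  000  (0)
The nim-sum is 0, so this is a P-position: the player to move is in a losing position under optimal play.

P-position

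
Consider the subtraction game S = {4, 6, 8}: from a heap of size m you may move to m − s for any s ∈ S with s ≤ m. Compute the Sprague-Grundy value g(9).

Build the Grundy sequence with g(k) = mex{g(k−s) : s ∈ {4, 6, 8}, s ≤ k}:
k:     0  1  2  3  4  5  6  7  8  9
g(k):  0  0  0  0  1  1  1  1  2  2
So g(9) = 2.

2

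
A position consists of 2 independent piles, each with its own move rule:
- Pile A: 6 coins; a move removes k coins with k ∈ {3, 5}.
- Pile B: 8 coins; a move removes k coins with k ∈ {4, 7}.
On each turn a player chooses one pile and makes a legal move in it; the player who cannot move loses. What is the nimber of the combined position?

Build the Grundy sequence for pile A with g(k) = mex{g(k−s) : s ∈ {3, 5}, s ≤ k}:
g(0) = mex{} = 0
g(1) = mex{} = 0
g(2) = mex{} = 0
g(3) = mex{0} = 1
g(4) = mex{0} = 1
g(5) = mex{0} = 1
g(6) = mex{0,1} = 2
So g(6) = 2.
For pile B, compute g(0), g(1), … with moves {4, 7}:
k:     0  1  2  3  4  5  6  7  8
g(k):  0  0  0  0  1  1  1  1  2
So g(8) = 2.
By the Sprague-Grundy theorem, the Grundy value of a sum of independent games is the XOR of the component values.
Combined value = 2 XOR 2 = 0.

0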